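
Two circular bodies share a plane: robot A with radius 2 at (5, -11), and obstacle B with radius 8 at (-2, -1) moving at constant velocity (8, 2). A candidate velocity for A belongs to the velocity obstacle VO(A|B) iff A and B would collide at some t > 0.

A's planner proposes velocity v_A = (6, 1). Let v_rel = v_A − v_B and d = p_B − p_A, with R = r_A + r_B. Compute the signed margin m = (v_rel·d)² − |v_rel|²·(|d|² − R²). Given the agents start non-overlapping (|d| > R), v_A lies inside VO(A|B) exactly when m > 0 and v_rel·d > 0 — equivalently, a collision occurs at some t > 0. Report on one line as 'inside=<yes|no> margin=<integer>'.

d = (-7, 10),  |d|² = 149;  R = 2+8 = 10,  c = 149−10² = 49
v_rel = (-2, -1),  |v_rel|² = 5;  v_rel·d = (-2)·(-7) + (-1)·(10) = 4
5·t² − 8·t + 49 = 0  ⇒  m = 4² − 5·49 = -229
m = -229 < 0,  v_rel·d = 4 > 0  ⇒  outside

inside=no margin=-229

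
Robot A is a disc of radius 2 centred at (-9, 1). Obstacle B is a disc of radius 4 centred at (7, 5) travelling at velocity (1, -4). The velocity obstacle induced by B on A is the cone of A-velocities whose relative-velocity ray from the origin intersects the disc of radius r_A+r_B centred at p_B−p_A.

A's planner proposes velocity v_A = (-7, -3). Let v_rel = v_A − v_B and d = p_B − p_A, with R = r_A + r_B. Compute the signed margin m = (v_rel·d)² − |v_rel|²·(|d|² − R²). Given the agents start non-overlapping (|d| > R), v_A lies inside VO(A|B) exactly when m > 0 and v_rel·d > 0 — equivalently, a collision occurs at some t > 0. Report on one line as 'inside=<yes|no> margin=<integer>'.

d = (16, 4),  |d|² = 272;  R = 2+4 = 6,  c = 272−6² = 236
v_rel = (-8, 1),  |v_rel|² = 65;  v_rel·d = (-8)·(16) + (1)·(4) = -124
65·t² + 248·t + 236 = 0  ⇒  m = (-124)² − 65·236 = 36
m = 36 > 0,  v_rel·d = -124 < 0  ⇒  outside

inside=no margin=36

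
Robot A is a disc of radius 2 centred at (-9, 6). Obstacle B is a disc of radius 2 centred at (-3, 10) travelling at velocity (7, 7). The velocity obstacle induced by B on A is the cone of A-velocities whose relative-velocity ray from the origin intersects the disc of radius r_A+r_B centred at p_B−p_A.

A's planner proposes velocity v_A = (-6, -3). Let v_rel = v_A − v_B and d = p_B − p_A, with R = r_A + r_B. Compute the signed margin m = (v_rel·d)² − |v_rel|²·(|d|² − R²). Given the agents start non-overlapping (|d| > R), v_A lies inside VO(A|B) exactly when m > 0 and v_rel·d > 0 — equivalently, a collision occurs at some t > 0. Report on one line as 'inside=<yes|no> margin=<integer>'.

d = (6, 4),  |d|² = 52;  R = 2+2 = 4,  c = 52−4² = 36
v_rel = (-13, -10),  |v_rel|² = 269;  v_rel·d = (-13)·(6) + (-10)·(4) = -118
269·t² + 236·t + 36 = 0  ⇒  m = (-118)² − 269·36 = 4240
m = 4240 > 0,  v_rel·d = -118 < 0  ⇒  outside

inside=no margin=4240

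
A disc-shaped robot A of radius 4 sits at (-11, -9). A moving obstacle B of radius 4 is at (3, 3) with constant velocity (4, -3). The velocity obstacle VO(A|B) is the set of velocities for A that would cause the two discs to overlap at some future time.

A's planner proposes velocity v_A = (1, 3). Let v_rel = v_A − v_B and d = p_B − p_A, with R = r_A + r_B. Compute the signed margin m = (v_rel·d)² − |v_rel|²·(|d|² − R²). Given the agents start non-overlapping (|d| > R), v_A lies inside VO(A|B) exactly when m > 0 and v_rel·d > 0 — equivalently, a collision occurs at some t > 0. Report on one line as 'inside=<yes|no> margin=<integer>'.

d = (14, 12),  |d|² = 340;  R = 4+4 = 8,  c = 340−8² = 276
v_rel = (-3, 6),  |v_rel|² = 45;  v_rel·d = (-3)·(14) + (6)·(12) = 30
45·t² − 60·t + 276 = 0  ⇒  m = 30² − 45·276 = -11520
m = -11520 < 0,  v_rel·d = 30 > 0  ⇒  outside

inside=no margin=-11520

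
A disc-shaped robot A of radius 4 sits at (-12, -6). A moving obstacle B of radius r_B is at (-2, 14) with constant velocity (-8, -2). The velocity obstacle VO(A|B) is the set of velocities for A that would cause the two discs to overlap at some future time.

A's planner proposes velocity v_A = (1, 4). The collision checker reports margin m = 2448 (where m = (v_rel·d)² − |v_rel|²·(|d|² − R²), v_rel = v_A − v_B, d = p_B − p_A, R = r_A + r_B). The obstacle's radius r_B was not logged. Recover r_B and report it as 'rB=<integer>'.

m = 2448
d = (10, 20);  v_rel = (9, 6),  |v_rel|² = 117
v_rel×d = (9)·(20) − (6)·(10) = 120
since m = R²·117 − 120²:  R² = (14400 + 2448) / 117 = 144
R = √144 = 12  ⇒  r_B = 12 − 4 = 8

rB=8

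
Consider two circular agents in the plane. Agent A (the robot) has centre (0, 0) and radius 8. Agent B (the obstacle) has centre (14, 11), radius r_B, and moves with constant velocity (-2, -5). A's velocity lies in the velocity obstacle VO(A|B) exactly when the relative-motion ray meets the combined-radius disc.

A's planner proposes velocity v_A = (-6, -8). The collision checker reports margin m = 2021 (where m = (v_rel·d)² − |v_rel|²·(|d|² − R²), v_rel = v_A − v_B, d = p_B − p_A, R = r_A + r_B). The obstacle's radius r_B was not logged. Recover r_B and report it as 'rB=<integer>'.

m = 2021
d = (14, 11);  v_rel = (-4, -3),  |v_rel|² = 25
v_rel×d = (-4)·(11) − (-3)·(14) = -2
since m = R²·25 − (-2)²:  R² = (4 + 2021) / 25 = 81
R = √81 = 9  ⇒  r_B = 9 − 8 = 1

rB=1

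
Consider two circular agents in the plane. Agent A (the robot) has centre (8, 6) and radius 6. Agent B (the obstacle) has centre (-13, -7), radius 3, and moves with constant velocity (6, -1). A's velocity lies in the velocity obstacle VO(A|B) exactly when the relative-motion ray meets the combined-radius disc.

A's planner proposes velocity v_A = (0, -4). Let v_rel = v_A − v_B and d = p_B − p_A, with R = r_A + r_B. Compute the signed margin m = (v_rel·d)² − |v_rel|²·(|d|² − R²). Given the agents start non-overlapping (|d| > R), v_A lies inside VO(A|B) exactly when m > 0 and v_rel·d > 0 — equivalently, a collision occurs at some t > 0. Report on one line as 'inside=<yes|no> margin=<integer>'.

d = (-21, -13),  |d|² = 610;  R = 6+3 = 9,  c = 610−9² = 529
v_rel = (-6, -3),  |v_rel|² = 45;  v_rel·d = (-6)·(-21) + (-3)·(-13) = 165
45·t² − 330·t + 529 = 0  ⇒  m = 165² − 45·529 = 3420
m = 3420 > 0,  v_rel·d = 165 > 0  ⇒  inside

inside=yes margin=3420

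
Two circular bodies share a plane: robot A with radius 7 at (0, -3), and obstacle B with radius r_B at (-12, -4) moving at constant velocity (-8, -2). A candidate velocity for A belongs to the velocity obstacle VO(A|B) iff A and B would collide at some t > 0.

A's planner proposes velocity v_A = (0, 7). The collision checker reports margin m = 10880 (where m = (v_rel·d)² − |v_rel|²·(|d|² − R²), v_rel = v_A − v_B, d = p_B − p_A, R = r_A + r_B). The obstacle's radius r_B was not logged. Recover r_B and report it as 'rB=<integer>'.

m = 10880
d = (-12, -1);  v_rel = (8, 9),  |v_rel|² = 145
v_rel×d = (8)·(-1) − (9)·(-12) = 100
since m = R²·145 − 100²:  R² = (10000 + 10880) / 145 = 144
R = √144 = 12  ⇒  r_B = 12 − 7 = 5

rB=5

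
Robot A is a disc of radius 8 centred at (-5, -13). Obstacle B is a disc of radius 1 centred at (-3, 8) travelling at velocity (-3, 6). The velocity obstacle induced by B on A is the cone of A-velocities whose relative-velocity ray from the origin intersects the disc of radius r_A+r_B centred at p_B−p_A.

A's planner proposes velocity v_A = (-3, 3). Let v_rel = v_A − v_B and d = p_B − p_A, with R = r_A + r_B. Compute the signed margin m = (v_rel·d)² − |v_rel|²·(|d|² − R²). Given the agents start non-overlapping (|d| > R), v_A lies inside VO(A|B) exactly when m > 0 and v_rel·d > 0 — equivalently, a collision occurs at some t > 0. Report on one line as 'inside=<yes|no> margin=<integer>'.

d = (2, 21),  |d|² = 445;  R = 8+1 = 9,  c = 445−9² = 364
v_rel = (0, -3),  |v_rel|² = 9;  v_rel·d = (0)·(2) + (-3)·(21) = -63
9·t² + 126·t + 364 = 0  ⇒  m = (-63)² − 9·364 = 693
m = 693 > 0,  v_rel·d = -63 < 0  ⇒  outside

inside=no margin=693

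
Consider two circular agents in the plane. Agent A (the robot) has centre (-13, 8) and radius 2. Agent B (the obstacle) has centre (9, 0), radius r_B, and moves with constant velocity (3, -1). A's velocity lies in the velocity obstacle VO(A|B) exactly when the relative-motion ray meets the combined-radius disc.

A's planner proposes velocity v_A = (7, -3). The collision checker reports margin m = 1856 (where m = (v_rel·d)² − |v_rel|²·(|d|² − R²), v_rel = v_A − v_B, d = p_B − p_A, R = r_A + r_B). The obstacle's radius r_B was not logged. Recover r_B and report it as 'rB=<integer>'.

m = 1856
d = (22, -8);  v_rel = (4, -2),  |v_rel|² = 20
v_rel×d = (4)·(-8) − (-2)·(22) = 12
since m = R²·20 − 12²:  R² = (144 + 1856) / 20 = 100
R = √100 = 10  ⇒  r_B = 10 − 2 = 8

rB=8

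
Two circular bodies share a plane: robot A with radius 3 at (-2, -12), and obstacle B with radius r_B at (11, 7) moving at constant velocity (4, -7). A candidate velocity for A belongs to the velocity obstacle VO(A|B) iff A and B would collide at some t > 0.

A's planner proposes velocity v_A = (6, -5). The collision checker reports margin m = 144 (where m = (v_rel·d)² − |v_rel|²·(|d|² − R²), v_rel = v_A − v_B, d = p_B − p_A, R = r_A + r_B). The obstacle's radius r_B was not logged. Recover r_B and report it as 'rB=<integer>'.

m = 144
d = (13, 19);  v_rel = (2, 2),  |v_rel|² = 8
v_rel×d = (2)·(19) − (2)·(13) = 12
since m = R²·8 − 12²:  R² = (144 + 144) / 8 = 36
R = √36 = 6  ⇒  r_B = 6 − 3 = 3

rB=3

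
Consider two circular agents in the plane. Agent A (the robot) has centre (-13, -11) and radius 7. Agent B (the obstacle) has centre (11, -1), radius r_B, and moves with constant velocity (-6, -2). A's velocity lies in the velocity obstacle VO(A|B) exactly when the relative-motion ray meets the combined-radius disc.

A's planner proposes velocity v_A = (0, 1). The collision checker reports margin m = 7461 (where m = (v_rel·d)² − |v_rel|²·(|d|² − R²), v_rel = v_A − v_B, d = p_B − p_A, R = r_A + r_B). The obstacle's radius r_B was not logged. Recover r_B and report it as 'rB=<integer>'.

m = 7461
d = (24, 10);  v_rel = (6, 3),  |v_rel|² = 45
v_rel×d = (6)·(10) − (3)·(24) = -12
since m = R²·45 − (-12)²:  R² = (144 + 7461) / 45 = 169
R = √169 = 13  ⇒  r_B = 13 − 7 = 6

rB=6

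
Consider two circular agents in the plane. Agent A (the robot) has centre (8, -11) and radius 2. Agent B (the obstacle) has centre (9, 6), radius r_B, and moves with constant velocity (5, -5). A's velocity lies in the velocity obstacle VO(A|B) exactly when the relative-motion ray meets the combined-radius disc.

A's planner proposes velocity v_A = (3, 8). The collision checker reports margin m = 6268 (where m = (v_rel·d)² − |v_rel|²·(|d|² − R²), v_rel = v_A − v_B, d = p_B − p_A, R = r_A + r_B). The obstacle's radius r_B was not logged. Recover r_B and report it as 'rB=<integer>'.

m = 6268
d = (1, 17);  v_rel = (-2, 13),  |v_rel|² = 173
v_rel×d = (-2)·(17) − (13)·(1) = -47
since m = R²·173 − (-47)²:  R² = (2209 + 6268) / 173 = 49
R = √49 = 7  ⇒  r_B = 7 − 2 = 5

rB=5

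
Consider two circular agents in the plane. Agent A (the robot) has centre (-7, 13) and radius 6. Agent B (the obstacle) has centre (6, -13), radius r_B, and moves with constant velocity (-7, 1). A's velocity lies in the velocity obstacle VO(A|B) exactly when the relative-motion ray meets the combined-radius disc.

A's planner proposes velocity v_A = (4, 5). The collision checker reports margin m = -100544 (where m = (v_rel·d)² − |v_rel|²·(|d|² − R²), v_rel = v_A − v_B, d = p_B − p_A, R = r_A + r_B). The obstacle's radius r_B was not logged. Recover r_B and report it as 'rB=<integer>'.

m = -100544
d = (13, -26);  v_rel = (11, 4),  |v_rel|² = 137
v_rel×d = (11)·(-26) − (4)·(13) = -338
since m = R²·137 − (-338)²:  R² = (114244 + -100544) / 137 = 100
R = √100 = 10  ⇒  r_B = 10 − 6 = 4

rB=4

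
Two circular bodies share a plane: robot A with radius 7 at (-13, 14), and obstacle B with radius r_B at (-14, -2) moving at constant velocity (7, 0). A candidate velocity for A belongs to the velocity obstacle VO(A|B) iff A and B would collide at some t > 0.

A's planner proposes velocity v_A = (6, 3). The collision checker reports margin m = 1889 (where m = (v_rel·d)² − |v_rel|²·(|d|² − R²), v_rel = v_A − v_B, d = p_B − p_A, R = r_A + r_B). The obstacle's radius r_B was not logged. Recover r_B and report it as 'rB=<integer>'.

m = 1889
d = (-1, -16);  v_rel = (-1, 3),  |v_rel|² = 10
v_rel×d = (-1)·(-16) − (3)·(-1) = 19
since m = R²·10 − 19²:  R² = (361 + 1889) / 10 = 225
R = √225 = 15  ⇒  r_B = 15 − 7 = 8

rB=8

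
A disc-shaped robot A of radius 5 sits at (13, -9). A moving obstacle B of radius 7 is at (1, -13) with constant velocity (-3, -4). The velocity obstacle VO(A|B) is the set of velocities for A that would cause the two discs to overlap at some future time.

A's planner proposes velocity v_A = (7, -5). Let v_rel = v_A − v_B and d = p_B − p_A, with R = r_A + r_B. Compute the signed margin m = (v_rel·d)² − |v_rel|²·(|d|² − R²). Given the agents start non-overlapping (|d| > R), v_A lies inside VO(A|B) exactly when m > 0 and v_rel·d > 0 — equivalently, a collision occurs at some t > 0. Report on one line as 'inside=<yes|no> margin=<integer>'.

d = (-12, -4),  |d|² = 160;  R = 5+7 = 12,  c = 160−12² = 16
v_rel = (10, -1),  |v_rel|² = 101;  v_rel·d = (10)·(-12) + (-1)·(-4) = -116
101·t² + 232·t + 16 = 0  ⇒  m = (-116)² − 101·16 = 11840
m = 11840 > 0,  v_rel·d = -116 < 0  ⇒  outside

inside=no margin=11840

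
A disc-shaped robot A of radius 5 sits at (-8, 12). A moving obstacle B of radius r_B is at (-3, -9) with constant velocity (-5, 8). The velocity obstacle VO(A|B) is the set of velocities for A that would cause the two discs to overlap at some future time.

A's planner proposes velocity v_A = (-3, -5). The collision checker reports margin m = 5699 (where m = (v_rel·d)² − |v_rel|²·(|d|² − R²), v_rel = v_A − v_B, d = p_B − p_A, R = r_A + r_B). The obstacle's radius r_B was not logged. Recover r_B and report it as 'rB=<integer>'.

m = 5699
d = (5, -21);  v_rel = (2, -13),  |v_rel|² = 173
v_rel×d = (2)·(-21) − (-13)·(5) = 23
since m = R²·173 − 23²:  R² = (529 + 5699) / 173 = 36
R = √36 = 6  ⇒  r_B = 6 − 5 = 1

rB=1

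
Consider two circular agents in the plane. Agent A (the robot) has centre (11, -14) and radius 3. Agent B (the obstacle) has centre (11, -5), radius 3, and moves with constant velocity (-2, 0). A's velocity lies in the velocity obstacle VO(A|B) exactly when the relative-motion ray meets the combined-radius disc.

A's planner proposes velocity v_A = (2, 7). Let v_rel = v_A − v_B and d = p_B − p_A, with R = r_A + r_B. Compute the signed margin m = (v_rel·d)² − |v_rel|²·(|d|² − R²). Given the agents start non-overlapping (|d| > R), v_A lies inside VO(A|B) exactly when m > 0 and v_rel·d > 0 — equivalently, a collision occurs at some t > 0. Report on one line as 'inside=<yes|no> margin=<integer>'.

d = (0, 9),  |d|² = 81;  R = 3+3 = 6,  c = 81−6² = 45
v_rel = (4, 7),  |v_rel|² = 65;  v_rel·d = (4)·(0) + (7)·(9) = 63
65·t² − 126·t + 45 = 0  ⇒  m = 63² − 65·45 = 1044
m = 1044 > 0,  v_rel·d = 63 > 0  ⇒  inside

inside=yes margin=1044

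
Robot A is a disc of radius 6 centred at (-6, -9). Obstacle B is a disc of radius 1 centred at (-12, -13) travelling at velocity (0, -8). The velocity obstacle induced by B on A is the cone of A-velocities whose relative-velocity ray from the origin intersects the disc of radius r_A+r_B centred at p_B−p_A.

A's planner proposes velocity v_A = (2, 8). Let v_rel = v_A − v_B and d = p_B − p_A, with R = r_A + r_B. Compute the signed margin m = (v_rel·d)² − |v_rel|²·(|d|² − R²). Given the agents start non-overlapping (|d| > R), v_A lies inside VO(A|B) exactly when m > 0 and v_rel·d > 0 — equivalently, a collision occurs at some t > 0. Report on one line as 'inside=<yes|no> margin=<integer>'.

d = (-6, -4),  |d|² = 52;  R = 6+1 = 7,  c = 52−7² = 3
v_rel = (2, 16),  |v_rel|² = 260;  v_rel·d = (2)·(-6) + (16)·(-4) = -76
260·t² + 152·t + 3 = 0  ⇒  m = (-76)² − 260·3 = 4996
m = 4996 > 0,  v_rel·d = -76 < 0  ⇒  outside

inside=no margin=4996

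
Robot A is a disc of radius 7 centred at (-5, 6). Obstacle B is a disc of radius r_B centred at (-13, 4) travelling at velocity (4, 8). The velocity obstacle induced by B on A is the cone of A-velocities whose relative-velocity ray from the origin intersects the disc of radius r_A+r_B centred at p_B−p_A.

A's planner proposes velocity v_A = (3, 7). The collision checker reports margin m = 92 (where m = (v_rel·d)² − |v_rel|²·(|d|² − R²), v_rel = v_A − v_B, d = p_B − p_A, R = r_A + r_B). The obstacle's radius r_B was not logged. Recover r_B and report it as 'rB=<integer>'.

m = 92
d = (-8, -2);  v_rel = (-1, -1),  |v_rel|² = 2
v_rel×d = (-1)·(-2) − (-1)·(-8) = -6
since m = R²·2 − (-6)²:  R² = (36 + 92) / 2 = 64
R = √64 = 8  ⇒  r_B = 8 − 7 = 1

rB=1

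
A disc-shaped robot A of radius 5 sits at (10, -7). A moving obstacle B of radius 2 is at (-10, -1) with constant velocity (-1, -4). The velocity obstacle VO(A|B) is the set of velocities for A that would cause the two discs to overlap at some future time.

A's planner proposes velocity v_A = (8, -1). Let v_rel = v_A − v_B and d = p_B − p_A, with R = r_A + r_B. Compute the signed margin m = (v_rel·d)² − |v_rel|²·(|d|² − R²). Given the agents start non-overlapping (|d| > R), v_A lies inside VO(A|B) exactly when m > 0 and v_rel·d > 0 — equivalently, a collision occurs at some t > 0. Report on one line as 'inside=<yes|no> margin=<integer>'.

d = (-20, 6),  |d|² = 436;  R = 5+2 = 7,  c = 436−7² = 387
v_rel = (9, 3),  |v_rel|² = 90;  v_rel·d = (9)·(-20) + (3)·(6) = -162
90·t² + 324·t + 387 = 0  ⇒  m = (-162)² − 90·387 = -8586
m = -8586 < 0,  v_rel·d = -162 < 0  ⇒  outside

inside=no margin=-8586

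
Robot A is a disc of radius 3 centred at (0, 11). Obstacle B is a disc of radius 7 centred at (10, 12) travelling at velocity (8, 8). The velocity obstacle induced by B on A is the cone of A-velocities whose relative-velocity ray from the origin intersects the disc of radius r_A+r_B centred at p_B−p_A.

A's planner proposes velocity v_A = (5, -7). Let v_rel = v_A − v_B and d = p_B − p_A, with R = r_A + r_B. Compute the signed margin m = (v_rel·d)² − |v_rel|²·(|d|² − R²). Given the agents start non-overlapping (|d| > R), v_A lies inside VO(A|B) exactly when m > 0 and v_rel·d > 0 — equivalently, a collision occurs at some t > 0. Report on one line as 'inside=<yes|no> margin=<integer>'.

d = (10, 1),  |d|² = 101;  R = 3+7 = 10,  c = 101−10² = 1
v_rel = (-3, -15),  |v_rel|² = 234;  v_rel·d = (-3)·(10) + (-15)·(1) = -45
234·t² + 90·t + 1 = 0  ⇒  m = (-45)² − 234·1 = 1791
m = 1791 > 0,  v_rel·d = -45 < 0  ⇒  outside

inside=no margin=1791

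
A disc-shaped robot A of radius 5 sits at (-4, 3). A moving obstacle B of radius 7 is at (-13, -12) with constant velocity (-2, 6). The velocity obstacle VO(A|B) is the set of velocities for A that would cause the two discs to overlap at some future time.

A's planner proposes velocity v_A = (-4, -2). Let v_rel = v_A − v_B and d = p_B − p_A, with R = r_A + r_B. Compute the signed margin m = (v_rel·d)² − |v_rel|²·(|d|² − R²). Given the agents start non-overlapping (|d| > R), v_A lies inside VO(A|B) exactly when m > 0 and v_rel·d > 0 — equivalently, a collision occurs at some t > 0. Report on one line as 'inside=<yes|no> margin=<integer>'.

d = (-9, -15),  |d|² = 306;  R = 5+7 = 12,  c = 306−12² = 162
v_rel = (-2, -8),  |v_rel|² = 68;  v_rel·d = (-2)·(-9) + (-8)·(-15) = 138
68·t² − 276·t + 162 = 0  ⇒  m = 138² − 68·162 = 8028
m = 8028 > 0,  v_rel·d = 138 > 0  ⇒  inside

inside=yes margin=8028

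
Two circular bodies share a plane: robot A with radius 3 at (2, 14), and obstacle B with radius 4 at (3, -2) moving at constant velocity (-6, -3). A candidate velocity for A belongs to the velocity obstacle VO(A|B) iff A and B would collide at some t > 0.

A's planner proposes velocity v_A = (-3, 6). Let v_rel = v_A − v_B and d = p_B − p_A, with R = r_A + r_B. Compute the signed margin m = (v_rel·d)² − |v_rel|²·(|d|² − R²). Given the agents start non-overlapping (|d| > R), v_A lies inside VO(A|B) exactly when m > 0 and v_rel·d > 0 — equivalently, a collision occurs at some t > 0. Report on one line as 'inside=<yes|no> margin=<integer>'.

d = (1, -16),  |d|² = 257;  R = 3+4 = 7,  c = 257−7² = 208
v_rel = (3, 9),  |v_rel|² = 90;  v_rel·d = (3)·(1) + (9)·(-16) = -141
90·t² + 282·t + 208 = 0  ⇒  m = (-141)² − 90·208 = 1161
m = 1161 > 0,  v_rel·d = -141 < 0  ⇒  outside

inside=no margin=1161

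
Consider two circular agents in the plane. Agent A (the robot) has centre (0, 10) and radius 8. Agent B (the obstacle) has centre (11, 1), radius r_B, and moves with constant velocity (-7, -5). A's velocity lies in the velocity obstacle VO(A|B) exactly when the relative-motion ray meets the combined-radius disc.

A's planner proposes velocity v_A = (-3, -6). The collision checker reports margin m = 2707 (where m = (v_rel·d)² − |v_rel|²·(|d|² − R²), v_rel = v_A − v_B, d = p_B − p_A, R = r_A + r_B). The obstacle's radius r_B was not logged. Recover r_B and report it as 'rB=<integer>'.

m = 2707
d = (11, -9);  v_rel = (4, -1),  |v_rel|² = 17
v_rel×d = (4)·(-9) − (-1)·(11) = -25
since m = R²·17 − (-25)²:  R² = (625 + 2707) / 17 = 196
R = √196 = 14  ⇒  r_B = 14 − 8 = 6

rB=6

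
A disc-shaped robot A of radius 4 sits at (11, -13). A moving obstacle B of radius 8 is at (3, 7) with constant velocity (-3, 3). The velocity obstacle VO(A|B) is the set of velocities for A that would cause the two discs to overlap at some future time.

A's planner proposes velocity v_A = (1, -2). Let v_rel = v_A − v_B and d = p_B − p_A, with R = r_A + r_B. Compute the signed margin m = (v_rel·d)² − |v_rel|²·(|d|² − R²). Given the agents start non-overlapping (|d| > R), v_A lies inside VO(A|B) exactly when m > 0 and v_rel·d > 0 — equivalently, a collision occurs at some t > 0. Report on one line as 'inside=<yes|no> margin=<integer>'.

d = (-8, 20),  |d|² = 464;  R = 4+8 = 12,  c = 464−12² = 320
v_rel = (4, -5),  |v_rel|² = 41;  v_rel·d = (4)·(-8) + (-5)·(20) = -132
41·t² + 264·t + 320 = 0  ⇒  m = (-132)² − 41·320 = 4304
m = 4304 > 0,  v_rel·d = -132 < 0  ⇒  outside

inside=no margin=4304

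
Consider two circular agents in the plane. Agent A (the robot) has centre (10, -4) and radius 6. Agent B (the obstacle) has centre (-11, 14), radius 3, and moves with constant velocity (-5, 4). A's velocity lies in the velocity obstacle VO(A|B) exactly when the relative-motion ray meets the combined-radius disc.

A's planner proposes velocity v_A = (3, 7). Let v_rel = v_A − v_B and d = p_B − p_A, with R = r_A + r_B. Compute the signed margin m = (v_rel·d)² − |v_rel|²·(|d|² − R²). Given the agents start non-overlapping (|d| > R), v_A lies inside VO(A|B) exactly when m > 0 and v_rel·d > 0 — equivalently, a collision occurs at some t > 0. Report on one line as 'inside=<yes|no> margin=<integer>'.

d = (-21, 18),  |d|² = 765;  R = 6+3 = 9,  c = 765−9² = 684
v_rel = (8, 3),  |v_rel|² = 73;  v_rel·d = (8)·(-21) + (3)·(18) = -114
73·t² + 228·t + 684 = 0  ⇒  m = (-114)² − 73·684 = -36936
m = -36936 < 0,  v_rel·d = -114 < 0  ⇒  outside

inside=no margin=-36936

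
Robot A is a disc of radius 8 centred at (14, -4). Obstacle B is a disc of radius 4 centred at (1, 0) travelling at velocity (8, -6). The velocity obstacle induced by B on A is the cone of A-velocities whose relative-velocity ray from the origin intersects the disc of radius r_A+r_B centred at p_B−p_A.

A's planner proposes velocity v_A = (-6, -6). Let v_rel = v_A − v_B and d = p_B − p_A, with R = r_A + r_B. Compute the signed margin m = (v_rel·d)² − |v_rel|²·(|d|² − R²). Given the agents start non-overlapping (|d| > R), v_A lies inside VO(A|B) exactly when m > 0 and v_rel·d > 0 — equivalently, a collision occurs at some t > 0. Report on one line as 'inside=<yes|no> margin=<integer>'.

d = (-13, 4),  |d|² = 185;  R = 8+4 = 12,  c = 185−12² = 41
v_rel = (-14, 0),  |v_rel|² = 196;  v_rel·d = (-14)·(-13) + (0)·(4) = 182
196·t² − 364·t + 41 = 0  ⇒  m = 182² − 196·41 = 25088
m = 25088 > 0,  v_rel·d = 182 > 0  ⇒  inside

inside=yes margin=25088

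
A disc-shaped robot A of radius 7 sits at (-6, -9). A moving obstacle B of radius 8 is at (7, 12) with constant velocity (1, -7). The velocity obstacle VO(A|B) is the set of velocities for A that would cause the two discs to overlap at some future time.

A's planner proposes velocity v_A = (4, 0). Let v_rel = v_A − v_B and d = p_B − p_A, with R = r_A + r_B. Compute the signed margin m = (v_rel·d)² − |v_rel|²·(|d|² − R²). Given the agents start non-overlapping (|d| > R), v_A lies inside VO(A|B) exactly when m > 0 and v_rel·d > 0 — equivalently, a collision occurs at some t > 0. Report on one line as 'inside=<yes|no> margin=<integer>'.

d = (13, 21),  |d|² = 610;  R = 7+8 = 15,  c = 610−15² = 385
v_rel = (3, 7),  |v_rel|² = 58;  v_rel·d = (3)·(13) + (7)·(21) = 186
58·t² − 372·t + 385 = 0  ⇒  m = 186² − 58·385 = 12266
m = 12266 > 0,  v_rel·d = 186 > 0  ⇒  inside

inside=yes margin=12266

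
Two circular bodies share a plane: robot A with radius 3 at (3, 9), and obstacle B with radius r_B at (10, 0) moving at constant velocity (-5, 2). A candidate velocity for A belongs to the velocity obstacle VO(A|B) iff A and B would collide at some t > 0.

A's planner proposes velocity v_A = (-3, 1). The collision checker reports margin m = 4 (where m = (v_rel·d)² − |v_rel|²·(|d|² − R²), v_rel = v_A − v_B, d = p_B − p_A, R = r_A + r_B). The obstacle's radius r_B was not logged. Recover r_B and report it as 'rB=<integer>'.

m = 4
d = (7, -9);  v_rel = (2, -1),  |v_rel|² = 5
v_rel×d = (2)·(-9) − (-1)·(7) = -11
since m = R²·5 − (-11)²:  R² = (121 + 4) / 5 = 25
R = √25 = 5  ⇒  r_B = 5 − 3 = 2

rB=2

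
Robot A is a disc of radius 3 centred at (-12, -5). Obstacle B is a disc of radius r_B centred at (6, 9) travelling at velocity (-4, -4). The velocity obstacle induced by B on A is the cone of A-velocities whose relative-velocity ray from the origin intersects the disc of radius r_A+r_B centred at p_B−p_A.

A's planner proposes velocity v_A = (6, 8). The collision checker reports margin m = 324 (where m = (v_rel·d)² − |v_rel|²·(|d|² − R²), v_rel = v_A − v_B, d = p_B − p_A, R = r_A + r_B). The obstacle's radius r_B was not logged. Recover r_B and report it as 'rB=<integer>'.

m = 324
d = (18, 14);  v_rel = (10, 12),  |v_rel|² = 244
v_rel×d = (10)·(14) − (12)·(18) = -76
since m = R²·244 − (-76)²:  R² = (5776 + 324) / 244 = 25
R = √25 = 5  ⇒  r_B = 5 − 3 = 2

rB=2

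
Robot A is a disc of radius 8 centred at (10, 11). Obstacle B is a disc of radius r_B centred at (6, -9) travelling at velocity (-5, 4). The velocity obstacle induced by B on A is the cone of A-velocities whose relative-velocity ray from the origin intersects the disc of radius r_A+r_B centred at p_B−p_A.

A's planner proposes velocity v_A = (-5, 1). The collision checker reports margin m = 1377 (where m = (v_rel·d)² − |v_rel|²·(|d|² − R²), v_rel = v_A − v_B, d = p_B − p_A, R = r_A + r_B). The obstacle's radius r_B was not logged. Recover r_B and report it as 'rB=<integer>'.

m = 1377
d = (-4, -20);  v_rel = (0, -3),  |v_rel|² = 9
v_rel×d = (0)·(-20) − (-3)·(-4) = -12
since m = R²·9 − (-12)²:  R² = (144 + 1377) / 9 = 169
R = √169 = 13  ⇒  r_B = 13 − 8 = 5

rB=5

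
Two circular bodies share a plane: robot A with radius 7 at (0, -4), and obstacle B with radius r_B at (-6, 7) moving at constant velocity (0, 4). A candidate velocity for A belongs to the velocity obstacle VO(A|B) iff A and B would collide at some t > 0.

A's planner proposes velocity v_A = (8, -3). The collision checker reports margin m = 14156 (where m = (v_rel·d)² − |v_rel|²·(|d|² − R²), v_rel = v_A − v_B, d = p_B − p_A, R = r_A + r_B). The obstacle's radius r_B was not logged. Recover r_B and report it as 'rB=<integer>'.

m = 14156
d = (-6, 11);  v_rel = (8, -7),  |v_rel|² = 113
v_rel×d = (8)·(11) − (-7)·(-6) = 46
since m = R²·113 − 46²:  R² = (2116 + 14156) / 113 = 144
R = √144 = 12  ⇒  r_B = 12 − 7 = 5

rB=5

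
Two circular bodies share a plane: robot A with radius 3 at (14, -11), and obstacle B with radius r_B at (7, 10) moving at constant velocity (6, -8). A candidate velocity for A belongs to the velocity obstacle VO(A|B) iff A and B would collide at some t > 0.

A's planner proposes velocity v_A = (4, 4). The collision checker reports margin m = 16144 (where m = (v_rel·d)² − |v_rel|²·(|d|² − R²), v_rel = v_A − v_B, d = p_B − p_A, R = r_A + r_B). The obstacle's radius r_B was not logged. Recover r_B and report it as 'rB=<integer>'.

m = 16144
d = (-7, 21);  v_rel = (-2, 12),  |v_rel|² = 148
v_rel×d = (-2)·(21) − (12)·(-7) = 42
since m = R²·148 − 42²:  R² = (1764 + 16144) / 148 = 121
R = √121 = 11  ⇒  r_B = 11 − 3 = 8

rB=8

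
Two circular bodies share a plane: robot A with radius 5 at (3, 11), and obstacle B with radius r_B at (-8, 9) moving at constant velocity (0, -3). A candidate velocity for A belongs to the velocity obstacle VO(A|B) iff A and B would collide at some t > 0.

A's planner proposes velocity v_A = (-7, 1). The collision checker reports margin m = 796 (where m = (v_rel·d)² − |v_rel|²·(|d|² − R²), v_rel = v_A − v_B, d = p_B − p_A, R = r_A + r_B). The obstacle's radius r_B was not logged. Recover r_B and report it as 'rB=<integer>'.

m = 796
d = (-11, -2);  v_rel = (-7, 4),  |v_rel|² = 65
v_rel×d = (-7)·(-2) − (4)·(-11) = 58
since m = R²·65 − 58²:  R² = (3364 + 796) / 65 = 64
R = √64 = 8  ⇒  r_B = 8 − 5 = 3

rB=3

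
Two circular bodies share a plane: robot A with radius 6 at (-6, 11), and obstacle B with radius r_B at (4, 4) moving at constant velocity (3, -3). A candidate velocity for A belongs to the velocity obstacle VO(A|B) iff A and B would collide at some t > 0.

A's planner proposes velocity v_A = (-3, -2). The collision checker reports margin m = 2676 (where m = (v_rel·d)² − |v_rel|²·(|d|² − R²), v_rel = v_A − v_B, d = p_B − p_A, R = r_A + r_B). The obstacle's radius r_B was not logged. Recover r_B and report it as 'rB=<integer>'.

m = 2676
d = (10, -7);  v_rel = (-6, 1),  |v_rel|² = 37
v_rel×d = (-6)·(-7) − (1)·(10) = 32
since m = R²·37 − 32²:  R² = (1024 + 2676) / 37 = 100
R = √100 = 10  ⇒  r_B = 10 − 6 = 4

rB=4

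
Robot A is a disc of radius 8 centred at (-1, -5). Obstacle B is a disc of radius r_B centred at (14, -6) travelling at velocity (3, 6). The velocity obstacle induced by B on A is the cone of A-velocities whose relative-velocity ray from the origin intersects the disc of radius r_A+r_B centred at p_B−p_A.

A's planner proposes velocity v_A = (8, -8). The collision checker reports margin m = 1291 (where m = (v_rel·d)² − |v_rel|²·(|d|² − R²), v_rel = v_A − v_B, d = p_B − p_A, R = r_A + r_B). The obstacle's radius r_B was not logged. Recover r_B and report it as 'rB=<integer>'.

m = 1291
d = (15, -1);  v_rel = (5, -14),  |v_rel|² = 221
v_rel×d = (5)·(-1) − (-14)·(15) = 205
since m = R²·221 − 205²:  R² = (42025 + 1291) / 221 = 196
R = √196 = 14  ⇒  r_B = 14 − 8 = 6

rB=6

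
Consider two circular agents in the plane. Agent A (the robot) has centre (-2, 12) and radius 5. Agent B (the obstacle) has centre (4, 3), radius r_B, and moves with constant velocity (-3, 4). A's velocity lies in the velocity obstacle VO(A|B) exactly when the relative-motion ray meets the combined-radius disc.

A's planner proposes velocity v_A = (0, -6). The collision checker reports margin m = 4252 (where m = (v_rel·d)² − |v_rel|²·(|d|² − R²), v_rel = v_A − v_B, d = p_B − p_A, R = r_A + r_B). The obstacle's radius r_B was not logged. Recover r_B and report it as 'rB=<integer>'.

m = 4252
d = (6, -9);  v_rel = (3, -10),  |v_rel|² = 109
v_rel×d = (3)·(-9) − (-10)·(6) = 33
since m = R²·109 − 33²:  R² = (1089 + 4252) / 109 = 49
R = √49 = 7  ⇒  r_B = 7 − 5 = 2

rB=2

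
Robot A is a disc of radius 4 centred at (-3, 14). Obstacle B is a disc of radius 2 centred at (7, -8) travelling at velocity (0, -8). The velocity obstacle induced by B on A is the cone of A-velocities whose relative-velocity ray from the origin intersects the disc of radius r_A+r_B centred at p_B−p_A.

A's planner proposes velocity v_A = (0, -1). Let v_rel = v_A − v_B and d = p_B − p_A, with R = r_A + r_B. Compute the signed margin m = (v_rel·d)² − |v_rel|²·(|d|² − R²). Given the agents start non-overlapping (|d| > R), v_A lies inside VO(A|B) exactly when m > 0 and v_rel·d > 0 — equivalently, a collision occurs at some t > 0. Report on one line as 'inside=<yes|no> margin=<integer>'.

d = (10, -22),  |d|² = 584;  R = 4+2 = 6,  c = 584−6² = 548
v_rel = (0, 7),  |v_rel|² = 49;  v_rel·d = (0)·(10) + (7)·(-22) = -154
49·t² + 308·t + 548 = 0  ⇒  m = (-154)² − 49·548 = -3136
m = -3136 < 0,  v_rel·d = -154 < 0  ⇒  outside

inside=no margin=-3136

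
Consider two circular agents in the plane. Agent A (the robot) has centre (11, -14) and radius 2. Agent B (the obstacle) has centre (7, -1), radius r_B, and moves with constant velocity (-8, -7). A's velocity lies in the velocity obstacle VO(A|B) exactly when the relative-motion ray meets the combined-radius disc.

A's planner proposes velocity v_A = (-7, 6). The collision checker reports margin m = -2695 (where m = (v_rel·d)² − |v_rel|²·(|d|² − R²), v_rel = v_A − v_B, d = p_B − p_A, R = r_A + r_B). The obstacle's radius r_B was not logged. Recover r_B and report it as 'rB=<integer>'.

m = -2695
d = (-4, 13);  v_rel = (1, 13),  |v_rel|² = 170
v_rel×d = (1)·(13) − (13)·(-4) = 65
since m = R²·170 − 65²:  R² = (4225 + -2695) / 170 = 9
R = √9 = 3  ⇒  r_B = 3 − 2 = 1

rB=1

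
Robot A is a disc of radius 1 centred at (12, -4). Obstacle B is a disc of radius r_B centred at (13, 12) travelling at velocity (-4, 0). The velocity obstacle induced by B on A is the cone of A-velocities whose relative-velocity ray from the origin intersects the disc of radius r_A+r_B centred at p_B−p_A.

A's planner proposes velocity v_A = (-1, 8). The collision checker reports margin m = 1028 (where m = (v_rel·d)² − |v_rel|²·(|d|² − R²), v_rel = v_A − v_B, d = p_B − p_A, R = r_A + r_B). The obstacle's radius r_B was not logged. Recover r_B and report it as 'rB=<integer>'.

m = 1028
d = (1, 16);  v_rel = (3, 8),  |v_rel|² = 73
v_rel×d = (3)·(16) − (8)·(1) = 40
since m = R²·73 − 40²:  R² = (1600 + 1028) / 73 = 36
R = √36 = 6  ⇒  r_B = 6 − 1 = 5

rB=5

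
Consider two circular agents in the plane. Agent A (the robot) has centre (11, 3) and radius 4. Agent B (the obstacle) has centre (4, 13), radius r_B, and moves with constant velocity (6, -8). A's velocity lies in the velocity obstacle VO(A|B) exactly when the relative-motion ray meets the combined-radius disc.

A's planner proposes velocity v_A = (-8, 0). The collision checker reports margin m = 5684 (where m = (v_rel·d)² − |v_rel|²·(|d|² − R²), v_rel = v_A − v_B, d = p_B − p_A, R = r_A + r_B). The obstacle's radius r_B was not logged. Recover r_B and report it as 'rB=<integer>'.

m = 5684
d = (-7, 10);  v_rel = (-14, 8),  |v_rel|² = 260
v_rel×d = (-14)·(10) − (8)·(-7) = -84
since m = R²·260 − (-84)²:  R² = (7056 + 5684) / 260 = 49
R = √49 = 7  ⇒  r_B = 7 − 4 = 3

rB=3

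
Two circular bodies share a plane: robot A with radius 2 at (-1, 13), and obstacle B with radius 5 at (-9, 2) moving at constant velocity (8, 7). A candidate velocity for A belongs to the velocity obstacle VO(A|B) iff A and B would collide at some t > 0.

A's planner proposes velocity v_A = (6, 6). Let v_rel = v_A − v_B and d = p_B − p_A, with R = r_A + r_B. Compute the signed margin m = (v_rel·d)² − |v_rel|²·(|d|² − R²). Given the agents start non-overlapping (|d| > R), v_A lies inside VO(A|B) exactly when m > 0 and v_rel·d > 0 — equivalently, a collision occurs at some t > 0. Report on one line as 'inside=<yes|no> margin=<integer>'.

d = (-8, -11),  |d|² = 185;  R = 2+5 = 7,  c = 185−7² = 136
v_rel = (-2, -1),  |v_rel|² = 5;  v_rel·d = (-2)·(-8) + (-1)·(-11) = 27
5·t² − 54·t + 136 = 0  ⇒  m = 27² − 5·136 = 49
m = 49 > 0,  v_rel·d = 27 > 0  ⇒  inside

inside=yes margin=49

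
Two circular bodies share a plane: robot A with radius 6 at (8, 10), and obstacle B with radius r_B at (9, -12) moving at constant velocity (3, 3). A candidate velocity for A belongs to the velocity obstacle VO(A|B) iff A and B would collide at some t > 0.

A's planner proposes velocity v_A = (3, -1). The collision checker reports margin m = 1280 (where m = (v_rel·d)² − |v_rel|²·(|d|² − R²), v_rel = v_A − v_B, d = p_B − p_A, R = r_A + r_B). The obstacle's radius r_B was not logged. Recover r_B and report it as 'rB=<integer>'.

m = 1280
d = (1, -22);  v_rel = (0, -4),  |v_rel|² = 16
v_rel×d = (0)·(-22) − (-4)·(1) = 4
since m = R²·16 − 4²:  R² = (16 + 1280) / 16 = 81
R = √81 = 9  ⇒  r_B = 9 − 6 = 3

rB=3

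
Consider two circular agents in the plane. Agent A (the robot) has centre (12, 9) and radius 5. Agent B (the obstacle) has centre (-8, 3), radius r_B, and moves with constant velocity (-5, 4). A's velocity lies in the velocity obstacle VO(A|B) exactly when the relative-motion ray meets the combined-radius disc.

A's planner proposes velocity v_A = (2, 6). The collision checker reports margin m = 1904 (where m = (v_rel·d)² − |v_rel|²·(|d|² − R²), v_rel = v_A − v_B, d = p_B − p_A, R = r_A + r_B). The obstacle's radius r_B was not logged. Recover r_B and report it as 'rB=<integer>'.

m = 1904
d = (-20, -6);  v_rel = (7, 2),  |v_rel|² = 53
v_rel×d = (7)·(-6) − (2)·(-20) = -2
since m = R²·53 − (-2)²:  R² = (4 + 1904) / 53 = 36
R = √36 = 6  ⇒  r_B = 6 − 5 = 1

rB=1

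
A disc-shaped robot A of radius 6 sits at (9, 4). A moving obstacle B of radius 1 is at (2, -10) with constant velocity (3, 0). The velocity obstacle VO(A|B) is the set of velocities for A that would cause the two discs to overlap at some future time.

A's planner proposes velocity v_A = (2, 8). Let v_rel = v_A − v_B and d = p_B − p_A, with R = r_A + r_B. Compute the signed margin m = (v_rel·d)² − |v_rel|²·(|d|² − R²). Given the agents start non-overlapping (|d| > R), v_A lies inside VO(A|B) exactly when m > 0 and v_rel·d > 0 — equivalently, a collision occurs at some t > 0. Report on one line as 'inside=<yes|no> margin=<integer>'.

d = (-7, -14),  |d|² = 245;  R = 6+1 = 7,  c = 245−7² = 196
v_rel = (-1, 8),  |v_rel|² = 65;  v_rel·d = (-1)·(-7) + (8)·(-14) = -105
65·t² + 210·t + 196 = 0  ⇒  m = (-105)² − 65·196 = -1715
m = -1715 < 0,  v_rel·d = -105 < 0  ⇒  outside

inside=no margin=-1715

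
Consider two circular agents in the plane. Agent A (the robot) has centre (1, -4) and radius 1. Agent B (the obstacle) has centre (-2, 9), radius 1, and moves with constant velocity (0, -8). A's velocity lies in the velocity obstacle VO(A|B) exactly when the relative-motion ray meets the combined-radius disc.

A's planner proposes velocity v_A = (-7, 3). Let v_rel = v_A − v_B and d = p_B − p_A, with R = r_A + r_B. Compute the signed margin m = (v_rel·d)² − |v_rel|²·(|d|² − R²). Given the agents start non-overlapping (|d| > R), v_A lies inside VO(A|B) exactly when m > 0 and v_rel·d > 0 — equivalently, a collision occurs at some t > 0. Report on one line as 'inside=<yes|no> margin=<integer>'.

d = (-3, 13),  |d|² = 178;  R = 1+1 = 2,  c = 178−2² = 174
v_rel = (-7, 11),  |v_rel|² = 170;  v_rel·d = (-7)·(-3) + (11)·(13) = 164
170·t² − 328·t + 174 = 0  ⇒  m = 164² − 170·174 = -2684
m = -2684 < 0,  v_rel·d = 164 > 0  ⇒  outside

inside=no margin=-2684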